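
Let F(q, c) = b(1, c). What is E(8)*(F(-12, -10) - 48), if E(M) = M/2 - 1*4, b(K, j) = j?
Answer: 0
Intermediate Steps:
E(M) = -4 + M/2 (E(M) = M*(½) - 4 = M/2 - 4 = -4 + M/2)
F(q, c) = c
E(8)*(F(-12, -10) - 48) = (-4 + (½)*8)*(-10 - 48) = (-4 + 4)*(-58) = 0*(-58) = 0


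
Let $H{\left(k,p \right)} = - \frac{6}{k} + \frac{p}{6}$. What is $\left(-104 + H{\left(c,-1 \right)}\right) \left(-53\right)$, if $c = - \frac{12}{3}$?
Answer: $\frac{16324}{3} \approx 5441.3$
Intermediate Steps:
$c = -4$ ($c = \left(-12\right) \frac{1}{3} = -4$)
$H{\left(k,p \right)} = - \frac{6}{k} + \frac{p}{6}$ ($H{\left(k,p \right)} = - \frac{6}{k} + p \frac{1}{6} = - \frac{6}{k} + \frac{p}{6}$)
$\left(-104 + H{\left(c,-1 \right)}\right) \left(-53\right) = \left(-104 - \left(\frac{1}{6} + \frac{6}{-4}\right)\right) \left(-53\right) = \left(-104 - - \frac{4}{3}\right) \left(-53\right) = \left(-104 + \left(\frac{3}{2} - \frac{1}{6}\right)\right) \left(-53\right) = \left(-104 + \frac{4}{3}\right) \left(-53\right) = \left(- \frac{308}{3}\right) \left(-53\right) = \frac{16324}{3}$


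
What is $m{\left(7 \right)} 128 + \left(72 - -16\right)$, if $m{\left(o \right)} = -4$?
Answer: $-424$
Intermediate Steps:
$m{\left(7 \right)} 128 + \left(72 - -16\right) = \left(-4\right) 128 + \left(72 - -16\right) = -512 + \left(72 + 16\right) = -512 + 88 = -424$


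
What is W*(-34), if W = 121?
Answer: -4114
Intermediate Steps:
W*(-34) = 121*(-34) = -4114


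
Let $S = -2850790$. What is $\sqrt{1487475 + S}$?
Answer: $i \sqrt{1363315} \approx 1167.6 i$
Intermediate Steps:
$\sqrt{1487475 + S} = \sqrt{1487475 - 2850790} = \sqrt{-1363315} = i \sqrt{1363315}$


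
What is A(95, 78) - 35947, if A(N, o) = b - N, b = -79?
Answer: -36121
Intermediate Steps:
A(N, o) = -79 - N
A(95, 78) - 35947 = (-79 - 1*95) - 35947 = (-79 - 95) - 35947 = -174 - 35947 = -36121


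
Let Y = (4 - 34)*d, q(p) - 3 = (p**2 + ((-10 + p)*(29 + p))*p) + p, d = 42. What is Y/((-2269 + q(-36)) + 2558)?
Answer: 63/502 ≈ 0.12550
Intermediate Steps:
q(p) = 3 + p + p**2 + p*(-10 + p)*(29 + p) (q(p) = 3 + ((p**2 + ((-10 + p)*(29 + p))*p) + p) = 3 + ((p**2 + p*(-10 + p)*(29 + p)) + p) = 3 + (p + p**2 + p*(-10 + p)*(29 + p)) = 3 + p + p**2 + p*(-10 + p)*(29 + p))
Y = -1260 (Y = (4 - 34)*42 = -30*42 = -1260)
Y/((-2269 + q(-36)) + 2558) = -1260/((-2269 + (3 + (-36)**3 - 289*(-36) + 20*(-36)**2)) + 2558) = -1260/((-2269 + (3 - 46656 + 10404 + 20*1296)) + 2558) = -1260/((-2269 + (3 - 46656 + 10404 + 25920)) + 2558) = -1260/((-2269 - 10329) + 2558) = -1260/(-12598 + 2558) = -1260/(-10040) = -1260*(-1/10040) = 63/502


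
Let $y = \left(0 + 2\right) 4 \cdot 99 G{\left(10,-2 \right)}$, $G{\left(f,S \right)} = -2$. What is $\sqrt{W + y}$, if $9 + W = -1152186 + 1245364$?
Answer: $\sqrt{91585} \approx 302.63$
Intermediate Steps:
$y = -1584$ ($y = \left(0 + 2\right) 4 \cdot 99 \left(-2\right) = 2 \cdot 4 \cdot 99 \left(-2\right) = 8 \cdot 99 \left(-2\right) = 792 \left(-2\right) = -1584$)
$W = 93169$ ($W = -9 + \left(-1152186 + 1245364\right) = -9 + 93178 = 93169$)
$\sqrt{W + y} = \sqrt{93169 - 1584} = \sqrt{91585}$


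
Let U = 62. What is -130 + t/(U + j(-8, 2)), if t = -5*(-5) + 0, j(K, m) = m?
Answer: -8295/64 ≈ -129.61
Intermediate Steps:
t = 25 (t = 25 + 0 = 25)
-130 + t/(U + j(-8, 2)) = -130 + 25/(62 + 2) = -130 + 25/64 = -8295/64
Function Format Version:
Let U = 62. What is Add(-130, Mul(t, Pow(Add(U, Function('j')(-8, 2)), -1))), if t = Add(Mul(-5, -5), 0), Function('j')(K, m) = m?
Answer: Rational(-8295, 64) ≈ -129.61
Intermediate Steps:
t = 25 (t = Add(25, 0) = 25)
Add(-130, Mul(t, Pow(Add(U, Function('j')(-8, 2)), -1))) = Add(-130, Mul(25, Pow(Add(62, 2), -1))) = Add(-130, Mul(25, Pow(64, -1))) = Add(-130, Mul(25, Rational(1, 64))) = Add(-130, Rational(25, 64)) = Rational(-8295, 64)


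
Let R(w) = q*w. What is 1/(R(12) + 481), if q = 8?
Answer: 1/577 ≈ 0.0017331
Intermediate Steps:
R(w) = 8*w
1/(R(12) + 481) = 1/(8*12 + 481) = 1/(96 + 481) = 1/577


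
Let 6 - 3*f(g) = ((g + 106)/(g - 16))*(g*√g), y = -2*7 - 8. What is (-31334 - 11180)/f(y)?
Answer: -7673777/522113 - 62197982*I*√22/522113 ≈ -14.698 - 558.76*I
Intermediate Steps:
y = -22 (y = -14 - 8 = -22)
f(g) = 2 - g^(3/2)*(106 + g)/(3*(-16 + g)) (f(g) = 2 - (g + 106)/(g - 16)*g*√g/3 = 2 - (106 + g)/(-16 + g)*g^(3/2)/3 = 2 - g^(3/2)*(106 + g)/(3*(-16 + g)))
(-31334 - 11180)/f(y) = (-31334 - 11180)/(((-96 - (-22)^(5/2) - (-2332)*I*√22 + 6*(-22))/(3*(-16 - 22)))) = -42514*(-114/(-96 - 484*I*√22 - (-2332)*I*√22 - 132)) = -42514*(-114/(-96 - 484*I*√22 + 2332*I*√22 - 132)) = -42514*(-114/(-228 + 1848*I*√22)) = -42514/(2 - 308*I*√22/19)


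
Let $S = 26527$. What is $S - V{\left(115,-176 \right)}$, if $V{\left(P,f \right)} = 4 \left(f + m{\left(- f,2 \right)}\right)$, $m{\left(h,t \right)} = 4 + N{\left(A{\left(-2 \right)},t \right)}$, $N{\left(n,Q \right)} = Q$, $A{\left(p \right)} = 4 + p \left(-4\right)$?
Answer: $27207$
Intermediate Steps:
$A{\left(p \right)} = 4 - 4 p$
$m{\left(h,t \right)} = 4 + t$
$V{\left(P,f \right)} = 24 + 4 f$ ($V{\left(P,f \right)} = 4 \left(f + \left(4 + 2\right)\right) = 4 \left(f + 6\right) = 4 \left(6 + f\right) = 24 + 4 f$)
$S - V{\left(115,-176 \right)} = 26527 - \left(24 + 4 \left(-176\right)\right) = 26527 - \left(24 - 704\right) = 26527 - -680 = 26527 + 680 = 27207$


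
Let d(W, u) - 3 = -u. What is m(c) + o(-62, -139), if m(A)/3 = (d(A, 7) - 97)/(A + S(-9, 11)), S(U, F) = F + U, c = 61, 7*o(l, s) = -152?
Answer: -557/21 ≈ -26.524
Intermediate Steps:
o(l, s) = -152/7 (o(l, s) = (1/7)*(-152) = -152/7)
d(W, u) = 3 - u
m(A) = -303/(2 + A) (m(A) = 3*(((3 - 1*7) - 97)/(A + (11 - 9))) = 3*(((3 - 7) - 97)/(A + 2)) = 3*((-4 - 97)/(2 + A)) = 3*(-101/(2 + A)) = -303/(2 + A))
m(c) + o(-62, -139) = -303/(2 + 61) - 152/7 = -303/63 - 152/7 = -303*1/63 - 152/7 = -101/21 - 152/7 = -557/21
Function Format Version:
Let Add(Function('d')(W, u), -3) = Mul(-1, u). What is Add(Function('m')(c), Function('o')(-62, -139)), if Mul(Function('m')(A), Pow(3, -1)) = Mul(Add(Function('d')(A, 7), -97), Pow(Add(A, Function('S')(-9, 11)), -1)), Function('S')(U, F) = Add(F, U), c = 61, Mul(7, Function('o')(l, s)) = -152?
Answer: Rational(-557, 21) ≈ -26.524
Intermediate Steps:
Function('o')(l, s) = Rational(-152, 7) (Function('o')(l, s) = Mul(Rational(1, 7), -152) = Rational(-152, 7))
Function('d')(W, u) = Add(3, Mul(-1, u))
Function('m')(A) = Mul(-303, Pow(Add(2, A), -1)) (Function('m')(A) = Mul(3, Mul(Add(Add(3, Mul(-1, 7)), -97), Pow(Add(A, Add(11, -9)), -1))) = Mul(3, Mul(Add(Add(3, -7), -97), Pow(Add(A, 2), -1))) = Mul(3, Mul(Add(-4, -97), Pow(Add(2, A), -1))) = Mul(3, Mul(-101, Pow(Add(2, A), -1))) = Mul(-303, Pow(Add(2, A), -1)))
Add(Function('m')(c), Function('o')(-62, -139)) = Add(Mul(-303, Pow(Add(2, 61), -1)), Rational(-152, 7)) = Add(Mul(-303, Pow(63, -1)), Rational(-152, 7)) = Add(Mul(-303, Rational(1, 63)), Rational(-152, 7)) = Add(Rational(-101, 21), Rational(-152, 7)) = Rational(-557, 21)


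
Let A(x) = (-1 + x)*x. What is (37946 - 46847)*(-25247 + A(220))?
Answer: -204126633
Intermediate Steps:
A(x) = x*(-1 + x)
(37946 - 46847)*(-25247 + A(220)) = (37946 - 46847)*(-25247 + 220*(-1 + 220)) = -8901*(-25247 + 220*219) = -8901*(-25247 + 48180) = -8901*22933 = -204126633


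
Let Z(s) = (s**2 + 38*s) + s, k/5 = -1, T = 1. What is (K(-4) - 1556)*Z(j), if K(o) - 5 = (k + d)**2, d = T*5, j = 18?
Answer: -1591326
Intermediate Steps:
k = -5 (k = 5*(-1) = -5)
Z(s) = s**2 + 39*s
d = 5 (d = 1*5 = 5)
K(o) = 5 (K(o) = 5 + (-5 + 5)**2 = 5 + 0**2 = 5 + 0 = 5)
(K(-4) - 1556)*Z(j) = (5 - 1556)*(18*(39 + 18)) = -27918*57 = -1551*1026 = -1591326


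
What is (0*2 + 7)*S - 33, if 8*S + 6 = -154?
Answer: -173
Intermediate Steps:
S = -20 (S = -3/4 + (1/8)*(-154) = -3/4 - 77/4 = -20)
(0*2 + 7)*S - 33 = (0*2 + 7)*(-20) - 33 = (0 + 7)*(-20) - 33 = 7*(-20) - 33 = -140 - 33 = -173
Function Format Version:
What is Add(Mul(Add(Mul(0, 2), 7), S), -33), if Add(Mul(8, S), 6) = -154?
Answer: -173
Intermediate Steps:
S = -20 (S = Add(Rational(-3, 4), Mul(Rational(1, 8), -154)) = Add(Rational(-3, 4), Rational(-77, 4)) = -20)
Add(Mul(Add(Mul(0, 2), 7), S), -33) = Add(Mul(Add(Mul(0, 2), 7), -20), -33) = Add(Mul(Add(0, 7), -20), -33) = Add(Mul(7, -20), -33) = Add(-140, -33) = -173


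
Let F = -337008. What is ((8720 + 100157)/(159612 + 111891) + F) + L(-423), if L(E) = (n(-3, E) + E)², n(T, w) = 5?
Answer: -44060483975/271503 ≈ -1.6228e+5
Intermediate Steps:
L(E) = (5 + E)²
((8720 + 100157)/(159612 + 111891) + F) + L(-423) = ((8720 + 100157)/(159612 + 111891) - 337008) + (5 - 423)² = (108877/271503 - 337008) + (-418)² = (108877*(1/271503) - 337008) + 174724 = (108877/271503 - 337008) + 174724 = -91498574147/271503 + 174724 = -44060483975/271503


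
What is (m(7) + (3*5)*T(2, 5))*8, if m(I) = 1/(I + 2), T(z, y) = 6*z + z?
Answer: 15128/9 ≈ 1680.9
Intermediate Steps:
T(z, y) = 7*z
m(I) = 1/(2 + I)
(m(7) + (3*5)*T(2, 5))*8 = (1/(2 + 7) + (3*5)*(7*2))*8 = (1/9 + 15*14)*8 = (⅑ + 210)*8 = (1891/9)*8 = 15128/9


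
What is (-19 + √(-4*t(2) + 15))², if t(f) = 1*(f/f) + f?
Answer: (19 - √3)² ≈ 298.18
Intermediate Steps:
t(f) = 1 + f (t(f) = 1*1 + f = 1 + f)
(-19 + √(-4*t(2) + 15))² = (-19 + √(-4*(1 + 2) + 15))² = (-19 + √(-4*3 + 15))² = (-19 + √(-12 + 15))² = (-19 + √3)²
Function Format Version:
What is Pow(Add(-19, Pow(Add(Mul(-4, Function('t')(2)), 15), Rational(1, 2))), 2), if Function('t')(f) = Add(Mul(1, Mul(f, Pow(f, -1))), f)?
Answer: Pow(Add(19, Mul(-1, Pow(3, Rational(1, 2)))), 2) ≈ 298.18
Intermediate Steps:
Function('t')(f) = Add(1, f) (Function('t')(f) = Add(Mul(1, 1), f) = Add(1, f))
Pow(Add(-19, Pow(Add(Mul(-4, Function('t')(2)), 15), Rational(1, 2))), 2) = Pow(Add(-19, Pow(Add(Mul(-4, Add(1, 2)), 15), Rational(1, 2))), 2) = Pow(Add(-19, Pow(Add(Mul(-4, 3), 15), Rational(1, 2))), 2) = Pow(Add(-19, Pow(Add(-12, 15), Rational(1, 2))), 2) = Pow(Add(-19, Pow(3, Rational(1, 2))), 2)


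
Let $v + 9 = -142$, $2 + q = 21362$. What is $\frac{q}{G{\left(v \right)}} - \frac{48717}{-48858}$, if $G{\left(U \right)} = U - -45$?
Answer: $- \frac{173073813}{863158} \approx -200.51$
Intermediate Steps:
$q = 21360$ ($q = -2 + 21362 = 21360$)
$v = -151$ ($v = -9 - 142 = -151$)
$G{\left(U \right)} = 45 + U$ ($G{\left(U \right)} = U + 45 = 45 + U$)
$\frac{q}{G{\left(v \right)}} - \frac{48717}{-48858} = \frac{21360}{45 - 151} - \frac{48717}{-48858} = \frac{21360}{-106} - - \frac{16239}{16286} = 21360 \left(- \frac{1}{106}\right) + \frac{16239}{16286} = - \frac{10680}{53} + \frac{16239}{16286} = - \frac{173073813}{863158}$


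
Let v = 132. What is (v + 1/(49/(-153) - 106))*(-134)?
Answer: -287710194/16267 ≈ -17687.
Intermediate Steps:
(v + 1/(49/(-153) - 106))*(-134) = (132 + 1/(49/(-153) - 106))*(-134) = (132 + 1/(49*(-1/153) - 106))*(-134) = (132 + 1/(-49/153 - 106))*(-134) = (132 + 1/(-16267/153))*(-134) = (132 - 153/16267)*(-134) = (2147091/16267)*(-134) = -287710194/16267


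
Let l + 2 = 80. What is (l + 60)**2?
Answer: 19044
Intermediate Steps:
l = 78 (l = -2 + 80 = 78)
(l + 60)**2 = (78 + 60)**2 = 138**2 = 19044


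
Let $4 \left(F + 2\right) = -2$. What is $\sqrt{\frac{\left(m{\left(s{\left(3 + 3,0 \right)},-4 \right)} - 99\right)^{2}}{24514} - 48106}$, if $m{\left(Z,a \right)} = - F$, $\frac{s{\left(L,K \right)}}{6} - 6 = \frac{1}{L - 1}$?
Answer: $\frac{i \sqrt{115633633457118}}{49028} \approx 219.33 i$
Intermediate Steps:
$F = - \frac{5}{2}$ ($F = -2 + \frac{1}{4} \left(-2\right) = -2 - \frac{1}{2} = - \frac{5}{2} \approx -2.5$)
$s{\left(L,K \right)} = 36 + \frac{6}{-1 + L}$ ($s{\left(L,K \right)} = 36 + \frac{6}{L - 1} = 36 + \frac{6}{-1 + L}$)
$m{\left(Z,a \right)} = \frac{5}{2}$ ($m{\left(Z,a \right)} = \left(-1\right) \left(- \frac{5}{2}\right) = \frac{5}{2}$)
$\sqrt{\frac{\left(m{\left(s{\left(3 + 3,0 \right)},-4 \right)} - 99\right)^{2}}{24514} - 48106} = \sqrt{\frac{\left(\frac{5}{2} - 99\right)^{2}}{24514} - 48106} = \sqrt{\left(- \frac{193}{2}\right)^{2} \cdot \frac{1}{24514} - 48106} = \sqrt{\frac{37249}{4} \cdot \frac{1}{24514} - 48106} = \sqrt{\frac{37249}{98056} - 48106} = \sqrt{- \frac{4717044687}{98056}} = \frac{i \sqrt{115633633457118}}{49028}$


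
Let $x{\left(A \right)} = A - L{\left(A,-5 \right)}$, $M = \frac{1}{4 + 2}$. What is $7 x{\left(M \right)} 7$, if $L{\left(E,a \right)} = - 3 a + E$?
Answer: $-735$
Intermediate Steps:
$L{\left(E,a \right)} = E - 3 a$
$M = \frac{1}{6} \approx 0.16667$
$x{\left(A \right)} = -15$ ($x{\left(A \right)} = A - \left(A - -15\right) = A - \left(A + 15\right) = A - \left(15 + A\right) = -15$)
$7 x{\left(M \right)} 7 = 7 \left(-15\right) 7 = \left(-105\right) 7 = -735$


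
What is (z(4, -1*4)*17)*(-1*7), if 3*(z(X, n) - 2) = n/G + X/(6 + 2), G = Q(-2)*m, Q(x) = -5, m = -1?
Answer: -2261/10 ≈ -226.10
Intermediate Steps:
G = 5 (G = -5*(-1) = 5)
z(X, n) = 2 + n/15 + X/24 (z(X, n) = 2 + (n/5 + X/(6 + 2))/3 = 2 + (n*(⅕) + X/8)/3 = 2 + (n/5 + X*(⅛))/3 = 2 + (n/5 + X/8)/3 = 2 + (n/15 + X/24) = 2 + n/15 + X/24)
(z(4, -1*4)*17)*(-1*7) = ((2 + (-1*4)/15 + (1/24)*4)*17)*(-1*7) = ((2 + (1/15)*(-4) + ⅙)*17)*(-7) = ((2 - 4/15 + ⅙)*17)*(-7) = ((19/10)*17)*(-7) = (323/10)*(-7) = -2261/10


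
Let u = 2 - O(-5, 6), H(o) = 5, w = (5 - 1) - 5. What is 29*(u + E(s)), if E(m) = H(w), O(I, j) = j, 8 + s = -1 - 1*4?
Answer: 29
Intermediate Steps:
s = -13 (s = -8 + (-1 - 1*4) = -8 + (-1 - 4) = -8 - 5 = -13)
w = -1 (w = 4 - 5 = -1)
u = -4 (u = 2 - 1*6 = 2 - 6 = -4)
E(m) = 5
29*(u + E(s)) = 29*(-4 + 5) = 29*1 = 29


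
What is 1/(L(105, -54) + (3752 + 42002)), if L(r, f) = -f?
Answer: 1/45808 ≈ 2.1830e-5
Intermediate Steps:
1/(L(105, -54) + (3752 + 42002)) = 1/(-1*(-54) + (3752 + 42002)) = 1/(54 + 45754) = 1/45808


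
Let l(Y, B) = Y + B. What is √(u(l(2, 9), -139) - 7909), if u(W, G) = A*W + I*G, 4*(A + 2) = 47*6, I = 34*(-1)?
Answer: I*√9718/2 ≈ 49.29*I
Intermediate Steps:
l(Y, B) = B + Y
I = -34
A = 137/2 (A = -2 + (47*6)/4 = -2 + (¼)*282 = -2 + 141/2 = 137/2 ≈ 68.500)
u(W, G) = -34*G + 137*W/2 (u(W, G) = 137*W/2 - 34*G = -34*G + 137*W/2)
√(u(l(2, 9), -139) - 7909) = √((-34*(-139) + 137*(9 + 2)/2) - 7909) = √((4726 + (137/2)*11) - 7909) = √((4726 + 1507/2) - 7909) = √(10959/2 - 7909) = √(-4859/2) = I*√9718/2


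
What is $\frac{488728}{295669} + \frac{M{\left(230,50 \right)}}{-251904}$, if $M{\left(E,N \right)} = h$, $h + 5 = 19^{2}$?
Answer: $\frac{30751819987}{18620050944} \approx 1.6515$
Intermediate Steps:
$h = 356$ ($h = -5 + 19^{2} = -5 + 361 = 356$)
$M{\left(E,N \right)} = 356$
$\frac{488728}{295669} + \frac{M{\left(230,50 \right)}}{-251904} = \frac{488728}{295669} + \frac{356}{-251904} = 488728 \cdot \frac{1}{295669} + 356 \left(- \frac{1}{251904}\right) = \frac{488728}{295669} - \frac{89}{62976} = \frac{30751819987}{18620050944}$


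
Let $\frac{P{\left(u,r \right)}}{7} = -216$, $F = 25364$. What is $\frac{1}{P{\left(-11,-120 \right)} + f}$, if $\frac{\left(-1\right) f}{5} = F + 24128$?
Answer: $- \frac{1}{248972} \approx -4.0165 \cdot 10^{-6}$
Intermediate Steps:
$P{\left(u,r \right)} = -1512$ ($P{\left(u,r \right)} = 7 \left(-216\right) = -1512$)
$f = -247460$ ($f = - 5 \left(25364 + 24128\right) = \left(-5\right) 49492 = -247460$)
$\frac{1}{P{\left(-11,-120 \right)} + f} = \frac{1}{-1512 - 247460} = \frac{1}{-248972} = - \frac{1}{248972}$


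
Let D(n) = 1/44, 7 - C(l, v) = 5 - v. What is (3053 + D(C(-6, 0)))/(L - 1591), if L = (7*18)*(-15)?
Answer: -134333/153164 ≈ -0.87705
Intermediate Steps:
C(l, v) = 2 + v (C(l, v) = 7 - (5 - v) = 7 + (-5 + v) = 2 + v)
L = -1890 (L = 126*(-15) = -1890)
D(n) = 1/44
(3053 + D(C(-6, 0)))/(L - 1591) = (3053 + 1/44)/(-1890 - 1591) = (134333/44)/(-3481) = (134333/44)*(-1/3481) = -134333/153164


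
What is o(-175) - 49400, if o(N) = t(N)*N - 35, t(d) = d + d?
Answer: 11815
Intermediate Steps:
t(d) = 2*d
o(N) = -35 + 2*N**2 (o(N) = (2*N)*N - 35 = 2*N**2 - 35 = -35 + 2*N**2)
o(-175) - 49400 = (-35 + 2*(-175)**2) - 49400 = (-35 + 2*30625) - 49400 = (-35 + 61250) - 49400 = 61215 - 49400 = 11815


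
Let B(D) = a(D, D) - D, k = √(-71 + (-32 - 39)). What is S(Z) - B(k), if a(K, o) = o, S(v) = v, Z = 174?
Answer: 174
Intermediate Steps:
k = I*√142 (k = √(-71 - 71) = √(-142) = I*√142 ≈ 11.916*I)
B(D) = 0 (B(D) = D - D = 0)
S(Z) - B(k) = 174 - 1*0 = 174 + 0 = 174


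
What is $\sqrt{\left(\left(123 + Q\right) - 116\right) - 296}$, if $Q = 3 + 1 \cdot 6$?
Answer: $2 i \sqrt{70} \approx 16.733 i$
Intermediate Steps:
$Q = 9$ ($Q = 3 + 6 = 9$)
$\sqrt{\left(\left(123 + Q\right) - 116\right) - 296} = \sqrt{\left(\left(123 + 9\right) - 116\right) - 296} = \sqrt{\left(132 - 116\right) - 296} = \sqrt{16 - 296} = \sqrt{-280} = 2 i \sqrt{70}$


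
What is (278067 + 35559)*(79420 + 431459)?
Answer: 160224937254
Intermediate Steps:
(278067 + 35559)*(79420 + 431459) = 313626*510879 = 160224937254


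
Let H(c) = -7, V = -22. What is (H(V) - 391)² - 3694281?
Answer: -3535877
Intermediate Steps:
(H(V) - 391)² - 3694281 = (-7 - 391)² - 3694281 = (-398)² - 3694281 = 158404 - 3694281 = -3535877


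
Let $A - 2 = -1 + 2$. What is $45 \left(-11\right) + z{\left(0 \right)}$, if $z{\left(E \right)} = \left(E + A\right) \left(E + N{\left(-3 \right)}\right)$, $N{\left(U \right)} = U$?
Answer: $-504$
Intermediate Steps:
$A = 3$ ($A = 2 + \left(-1 + 2\right) = 2 + 1 = 3$)
$z{\left(E \right)} = \left(-3 + E\right) \left(3 + E\right)$ ($z{\left(E \right)} = \left(E + 3\right) \left(E - 3\right) = \left(3 + E\right) \left(-3 + E\right) = \left(-3 + E\right) \left(3 + E\right)$)
$45 \left(-11\right) + z{\left(0 \right)} = 45 \left(-11\right) - \left(9 - 0^{2}\right) = -495 + \left(-9 + 0\right) = -495 - 9 = -504$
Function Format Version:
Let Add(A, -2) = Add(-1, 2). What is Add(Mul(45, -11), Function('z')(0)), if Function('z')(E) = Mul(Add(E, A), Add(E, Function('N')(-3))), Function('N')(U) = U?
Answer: -504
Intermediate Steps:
A = 3 (A = Add(2, Add(-1, 2)) = Add(2, 1) = 3)
Function('z')(E) = Mul(Add(-3, E), Add(3, E)) (Function('z')(E) = Mul(Add(E, 3), Add(E, -3)) = Mul(Add(3, E), Add(-3, E)) = Mul(Add(-3, E), Add(3, E)))
Add(Mul(45, -11), Function('z')(0)) = Add(Mul(45, -11), Add(-9, Pow(0, 2))) = Add(-495, Add(-9, 0)) = Add(-495, -9) = -504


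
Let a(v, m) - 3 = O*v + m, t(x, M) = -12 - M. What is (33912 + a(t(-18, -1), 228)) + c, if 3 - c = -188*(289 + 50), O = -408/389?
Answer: 38079030/389 ≈ 97890.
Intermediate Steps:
O = -408/389 (O = -408*1/389 = -408/389 ≈ -1.0488)
c = 63735 (c = 3 - (-188)*(289 + 50) = 3 - (-188)*339 = 3 - 1*(-63732) = 3 + 63732 = 63735)
a(v, m) = 3 + m - 408*v/389 (a(v, m) = 3 + (-408*v/389 + m) = 3 + (m - 408*v/389) = 3 + m - 408*v/389)
(33912 + a(t(-18, -1), 228)) + c = (33912 + (3 + 228 - 408*(-12 - 1*(-1))/389)) + 63735 = (33912 + (3 + 228 - 408*(-12 + 1)/389)) + 63735 = (33912 + (3 + 228 - 408/389*(-11))) + 63735 = (33912 + (3 + 228 + 4488/389)) + 63735 = (33912 + 94347/389) + 63735 = 13286115/389 + 63735 = 38079030/389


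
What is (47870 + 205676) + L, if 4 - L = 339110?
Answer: -85560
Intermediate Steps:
L = -339106 (L = 4 - 1*339110 = 4 - 339110 = -339106)
(47870 + 205676) + L = (47870 + 205676) - 339106 = 253546 - 339106 = -85560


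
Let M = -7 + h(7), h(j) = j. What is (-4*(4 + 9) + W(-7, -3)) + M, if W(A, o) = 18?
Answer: -34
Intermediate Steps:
M = 0 (M = -7 + 7 = 0)
(-4*(4 + 9) + W(-7, -3)) + M = (-4*(4 + 9) + 18) + 0 = (-4*13 + 18) + 0 = (-52 + 18) + 0 = -34 + 0 = -34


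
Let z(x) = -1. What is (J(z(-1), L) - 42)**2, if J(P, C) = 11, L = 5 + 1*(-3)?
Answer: 961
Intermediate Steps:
L = 2 (L = 5 - 3 = 2)
(J(z(-1), L) - 42)**2 = (11 - 42)**2 = (-31)**2 = 961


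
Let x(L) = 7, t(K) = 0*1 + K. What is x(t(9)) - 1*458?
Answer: -451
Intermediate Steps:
t(K) = K (t(K) = 0 + K = K)
x(t(9)) - 1*458 = 7 - 1*458 = 7 - 458 = -451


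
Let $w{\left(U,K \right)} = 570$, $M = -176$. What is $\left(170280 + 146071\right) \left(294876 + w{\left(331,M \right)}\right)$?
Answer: $93464637546$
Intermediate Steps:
$\left(170280 + 146071\right) \left(294876 + w{\left(331,M \right)}\right) = \left(170280 + 146071\right) \left(294876 + 570\right) = 316351 \cdot 295446 = 93464637546$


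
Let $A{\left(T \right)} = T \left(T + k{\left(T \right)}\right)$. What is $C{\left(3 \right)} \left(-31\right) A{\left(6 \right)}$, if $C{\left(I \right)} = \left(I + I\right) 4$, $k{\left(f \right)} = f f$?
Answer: $-187488$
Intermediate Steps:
$k{\left(f \right)} = f^{2}$
$C{\left(I \right)} = 8 I$ ($C{\left(I \right)} = 2 I 4 = 8 I$)
$A{\left(T \right)} = T \left(T + T^{2}\right)$
$C{\left(3 \right)} \left(-31\right) A{\left(6 \right)} = 8 \cdot 3 \left(-31\right) 6^{2} \left(1 + 6\right) = 24 \left(-31\right) 36 \cdot 7 = \left(-744\right) 252 = -187488$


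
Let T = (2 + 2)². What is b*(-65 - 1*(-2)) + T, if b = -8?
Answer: 520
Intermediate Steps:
T = 16 (T = 4² = 16)
b*(-65 - 1*(-2)) + T = -8*(-65 - 1*(-2)) + 16 = -8*(-65 + 2) + 16 = -8*(-63) + 16 = 504 + 16 = 520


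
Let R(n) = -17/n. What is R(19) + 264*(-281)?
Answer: -1409513/19 ≈ -74185.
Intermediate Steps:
R(19) + 264*(-281) = -17/19 + 264*(-281) = -17*1/19 - 74184 = -17/19 - 74184 = -1409513/19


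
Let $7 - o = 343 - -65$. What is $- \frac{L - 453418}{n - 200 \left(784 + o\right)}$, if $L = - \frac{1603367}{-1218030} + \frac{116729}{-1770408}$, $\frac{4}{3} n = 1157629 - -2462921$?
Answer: $\frac{162958739740981409}{948393635255302500} \approx 0.17183$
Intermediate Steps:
$o = -401$ ($o = 7 - \left(343 - -65\right) = 7 - \left(343 + 65\right) = 7 - 408 = -401$)
$n = \frac{5430825}{2}$ ($n = \frac{3 \left(1157629 - -2462921\right)}{4} = \frac{3 \left(1157629 + 2462921\right)}{4} = \frac{3}{4} \cdot 3620550 = \frac{5430825}{2} \approx 2.7154 \cdot 10^{6}$)
$L = \frac{449405723311}{359401676040}$ ($L = \left(-1603367\right) \left(- \frac{1}{1218030}\right) + 116729 \left(- \frac{1}{1770408}\right) = \frac{1603367}{1218030} - \frac{116729}{1770408} = \frac{449405723311}{359401676040} \approx 1.2504$)
$- \frac{L - 453418}{n - 200 \left(784 + o\right)} = - \frac{\frac{449405723311}{359401676040} - 453418}{\frac{5430825}{2} - 200 \left(784 - 401\right)} = - \frac{-162958739740981409}{359401676040 \left(\frac{5430825}{2} - 76600\right)} = - \frac{-162958739740981409}{359401676040 \cdot \frac{5277625}{2}} = - \frac{\left(-162958739740981409\right) 2}{359401676040 \cdot 5277625} = \left(-1\right) \left(- \frac{162958739740981409}{948393635255302500}\right) = \frac{162958739740981409}{948393635255302500}$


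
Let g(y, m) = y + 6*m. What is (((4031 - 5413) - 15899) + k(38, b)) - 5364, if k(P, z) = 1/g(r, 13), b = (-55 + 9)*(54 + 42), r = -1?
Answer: -1743664/77 ≈ -22645.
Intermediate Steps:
b = -4416 (b = -46*96 = -4416)
k(P, z) = 1/77 (k(P, z) = 1/(-1 + 6*13) = 1/(-1 + 78) = 1/77)
(((4031 - 5413) - 15899) + k(38, b)) - 5364 = (((4031 - 5413) - 15899) + 1/77) - 5364 = ((-1382 - 15899) + 1/77) - 5364 = (-17281 + 1/77) - 5364 = -1330636/77 - 5364 = -1743664/77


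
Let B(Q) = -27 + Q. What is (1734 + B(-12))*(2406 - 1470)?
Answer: 1586520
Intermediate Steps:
(1734 + B(-12))*(2406 - 1470) = (1734 + (-27 - 12))*(2406 - 1470) = (1734 - 39)*936 = 1695*936 = 1586520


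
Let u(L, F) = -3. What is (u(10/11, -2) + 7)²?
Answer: 16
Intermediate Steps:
(u(10/11, -2) + 7)² = (-3 + 7)² = 4² = 16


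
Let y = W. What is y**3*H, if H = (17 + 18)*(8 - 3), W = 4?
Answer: 11200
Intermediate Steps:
H = 175 (H = 35*5 = 175)
y = 4
y**3*H = 4**3*175 = 64*175 = 11200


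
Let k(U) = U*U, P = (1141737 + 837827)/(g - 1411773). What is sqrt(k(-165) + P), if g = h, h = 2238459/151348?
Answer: sqrt(138094705143577891393537265)/71222260515 ≈ 165.00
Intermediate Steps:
h = 2238459/151348 (h = 2238459*(1/151348) = 2238459/151348 ≈ 14.790)
g = 2238459/151348 ≈ 14.790
P = -299603052272/213666781545 (P = (1141737 + 837827)/(2238459/151348 - 1411773) = 1979564/(-213666781545/151348) = 1979564*(-151348/213666781545) = -299603052272/213666781545 ≈ -1.4022)
k(U) = U**2
sqrt(k(-165) + P) = sqrt((-165)**2 - 299603052272/213666781545) = sqrt(27225 - 299603052272/213666781545) = sqrt(5816778524510353/213666781545) = sqrt(138094705143577891393537265)/71222260515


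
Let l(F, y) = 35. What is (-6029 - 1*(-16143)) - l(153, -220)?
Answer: 10079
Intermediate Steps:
(-6029 - 1*(-16143)) - l(153, -220) = (-6029 - 1*(-16143)) - 1*35 = (-6029 + 16143) - 35 = 10114 - 35 = 10079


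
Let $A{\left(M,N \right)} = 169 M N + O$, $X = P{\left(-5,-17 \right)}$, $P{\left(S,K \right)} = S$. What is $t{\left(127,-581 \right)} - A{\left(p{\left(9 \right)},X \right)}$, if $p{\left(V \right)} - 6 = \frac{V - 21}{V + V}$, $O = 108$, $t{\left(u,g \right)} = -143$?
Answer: $\frac{12767}{3} \approx 4255.7$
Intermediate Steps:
$p{\left(V \right)} = 6 + \frac{-21 + V}{2 V}$ ($p{\left(V \right)} = 6 + \frac{V - 21}{V + V} = 6 + \frac{-21 + V}{2 V}$)
$X = -5$
$A{\left(M,N \right)} = 108 + 169 M N$ ($A{\left(M,N \right)} = 169 M N + 108 = 108 + 169 M N$)
$t{\left(127,-581 \right)} - A{\left(p{\left(9 \right)},X \right)} = -143 - \left(108 + 169 \frac{-21 + 13 \cdot 9}{2 \cdot 9} \left(-5\right)\right) = -143 - \left(108 + 169 \cdot \frac{1}{2} \cdot \frac{1}{9} \left(-21 + 117\right) \left(-5\right)\right) = -143 - \left(108 + 169 \cdot \frac{1}{2} \cdot \frac{1}{9} \cdot 96 \left(-5\right)\right) = -143 - \left(108 + 169 \cdot \frac{16}{3} \left(-5\right)\right) = -143 - \left(108 - \frac{13520}{3}\right) = -143 - - \frac{13196}{3} = -143 + \frac{13196}{3} = \frac{12767}{3}$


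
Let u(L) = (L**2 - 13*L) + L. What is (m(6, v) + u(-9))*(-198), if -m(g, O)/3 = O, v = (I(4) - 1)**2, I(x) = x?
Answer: -32076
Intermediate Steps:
v = 9 (v = (4 - 1)**2 = 3**2 = 9)
m(g, O) = -3*O
u(L) = L**2 - 12*L
(m(6, v) + u(-9))*(-198) = (-3*9 - 9*(-12 - 9))*(-198) = (-27 - 9*(-21))*(-198) = (-27 + 189)*(-198) = 162*(-198) = -32076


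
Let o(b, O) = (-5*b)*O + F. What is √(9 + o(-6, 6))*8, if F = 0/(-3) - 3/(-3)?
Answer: 8*√190 ≈ 110.27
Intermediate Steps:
F = 1 (F = 0*(-⅓) - 3*(-⅓) = 0 + 1 = 1)
o(b, O) = 1 - 5*O*b (o(b, O) = (-5*b)*O + 1 = -5*O*b + 1 = 1 - 5*O*b)
√(9 + o(-6, 6))*8 = √(9 + (1 - 5*6*(-6)))*8 = √(9 + (1 + 180))*8 = √(9 + 181)*8 = √190*8 = 8*√190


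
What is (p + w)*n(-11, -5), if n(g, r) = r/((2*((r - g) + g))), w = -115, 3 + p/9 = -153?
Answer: -1519/2 ≈ -759.50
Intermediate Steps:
p = -1404 (p = -27 + 9*(-153) = -27 - 1377 = -1404)
n(g, r) = ½ (n(g, r) = r/((2*r)) = r*(1/(2*r)) = ½)
(p + w)*n(-11, -5) = (-1404 - 115)*(½) = -1519*½ = -1519/2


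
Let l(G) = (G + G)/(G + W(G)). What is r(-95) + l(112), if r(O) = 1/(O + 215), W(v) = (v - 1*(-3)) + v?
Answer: 9073/13560 ≈ 0.66910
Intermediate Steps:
W(v) = 3 + 2*v (W(v) = (v + 3) + v = (3 + v) + v = 3 + 2*v)
r(O) = 1/(215 + O)
l(G) = 2*G/(3 + 3*G) (l(G) = (G + G)/(G + (3 + 2*G)) = (2*G)/(3 + 3*G) = 2*G/(3 + 3*G))
r(-95) + l(112) = 1/(215 - 95) + (⅔)*112/(1 + 112) = 1/120 + (⅔)*112/113 = 1/120 + (⅔)*112*(1/113) = 1/120 + 224/339 = 9073/13560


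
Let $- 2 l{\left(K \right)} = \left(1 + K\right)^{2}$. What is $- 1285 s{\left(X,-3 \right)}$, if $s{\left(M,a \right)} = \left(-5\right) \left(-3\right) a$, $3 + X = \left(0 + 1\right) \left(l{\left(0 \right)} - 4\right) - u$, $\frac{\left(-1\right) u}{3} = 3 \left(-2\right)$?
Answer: $57825$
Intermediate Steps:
$l{\left(K \right)} = - \frac{\left(1 + K\right)^{2}}{2}$
$u = 18$ ($u = - 3 \cdot 3 \left(-2\right) = \left(-3\right) \left(-6\right) = 18$)
$X = - \frac{51}{2}$ ($X = -3 - \left(18 - \left(0 + 1\right) \left(- \frac{\left(1 + 0\right)^{2}}{2} - 4\right)\right) = -3 - \left(18 - \left(- \frac{1^{2}}{2} - 4\right)\right) = -3 - \left(18 - \left(\left(- \frac{1}{2}\right) 1 - 4\right)\right) = -3 - \left(18 - \left(- \frac{1}{2} - 4\right)\right) = -3 + \left(1 \left(- \frac{9}{2}\right) - 18\right) = -3 - \frac{45}{2} = - \frac{51}{2} \approx -25.5$)
$s{\left(M,a \right)} = 15 a$
$- 1285 s{\left(X,-3 \right)} = - 1285 \cdot 15 \left(-3\right) = \left(-1285\right) \left(-45\right) = 57825$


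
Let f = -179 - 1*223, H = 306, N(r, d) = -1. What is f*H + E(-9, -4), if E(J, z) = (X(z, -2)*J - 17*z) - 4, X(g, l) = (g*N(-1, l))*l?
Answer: -122876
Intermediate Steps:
X(g, l) = -g*l (X(g, l) = (g*(-1))*l = (-g)*l = -g*l)
E(J, z) = -4 - 17*z + 2*J*z (E(J, z) = ((-1*z*(-2))*J - 17*z) - 4 = ((2*z)*J - 17*z) - 4 = (2*J*z - 17*z) - 4 = (-17*z + 2*J*z) - 4 = -4 - 17*z + 2*J*z)
f = -402 (f = -179 - 223 = -402)
f*H + E(-9, -4) = -402*306 + (-4 - 17*(-4) + 2*(-9)*(-4)) = -123012 + (-4 + 68 + 72) = -123012 + 136 = -122876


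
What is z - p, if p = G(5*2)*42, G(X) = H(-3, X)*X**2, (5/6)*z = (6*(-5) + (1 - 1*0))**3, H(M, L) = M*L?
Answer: 483666/5 ≈ 96733.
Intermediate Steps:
H(M, L) = L*M
z = -146334/5 (z = 6*(6*(-5) + (1 - 1*0))**3/5 = 6*(-30 + (1 + 0))**3/5 = 6*(-30 + 1)**3/5 = (6/5)*(-29)**3 = (6/5)*(-24389) = -146334/5 ≈ -29267.)
G(X) = -3*X**3 (G(X) = (X*(-3))*X**2 = (-3*X)*X**2 = -3*X**3)
p = -126000 (p = -3*(5*2)**3*42 = -3*10**3*42 = -3*1000*42 = -3000*42 = -126000)
z - p = -146334/5 - 1*(-126000) = -146334/5 + 126000 = 483666/5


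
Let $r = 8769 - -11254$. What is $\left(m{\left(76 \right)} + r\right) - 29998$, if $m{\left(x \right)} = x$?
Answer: $-9899$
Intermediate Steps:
$r = 20023$ ($r = 8769 + 11254 = 20023$)
$\left(m{\left(76 \right)} + r\right) - 29998 = \left(76 + 20023\right) - 29998 = 20099 - 29998 = -9899$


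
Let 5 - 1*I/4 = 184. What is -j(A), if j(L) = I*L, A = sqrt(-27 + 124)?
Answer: 716*sqrt(97) ≈ 7051.8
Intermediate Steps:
I = -716 (I = 20 - 4*184 = 20 - 736 = -716)
A = sqrt(97) ≈ 9.8489
j(L) = -716*L
-j(A) = -(-716)*sqrt(97) = 716*sqrt(97)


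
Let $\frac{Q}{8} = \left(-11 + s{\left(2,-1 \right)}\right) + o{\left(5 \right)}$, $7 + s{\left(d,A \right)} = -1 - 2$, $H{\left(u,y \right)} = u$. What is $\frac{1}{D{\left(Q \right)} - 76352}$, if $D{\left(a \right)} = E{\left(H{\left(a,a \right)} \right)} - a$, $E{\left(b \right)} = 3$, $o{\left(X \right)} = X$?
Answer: $- \frac{1}{76221} \approx -1.312 \cdot 10^{-5}$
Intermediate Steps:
$s{\left(d,A \right)} = -10$ ($s{\left(d,A \right)} = -7 - 3 = -10$)
$Q = -128$ ($Q = 8 \left(\left(-11 - 10\right) + 5\right) = 8 \left(-21 + 5\right) = 8 \left(-16\right) = -128$)
$D{\left(a \right)} = 3 - a$
$\frac{1}{D{\left(Q \right)} - 76352} = \frac{1}{\left(3 - -128\right) - 76352} = \frac{1}{\left(3 + 128\right) - 76352} = \frac{1}{131 - 76352} = \frac{1}{-76221} = - \frac{1}{76221}$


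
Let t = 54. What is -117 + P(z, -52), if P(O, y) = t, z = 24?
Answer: -63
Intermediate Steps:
P(O, y) = 54
-117 + P(z, -52) = -117 + 54 = -63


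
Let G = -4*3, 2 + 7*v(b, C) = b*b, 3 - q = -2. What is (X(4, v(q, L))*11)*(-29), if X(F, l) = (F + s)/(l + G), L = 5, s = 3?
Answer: 15631/61 ≈ 256.25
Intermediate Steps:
q = 5 (q = 3 - 1*(-2) = 3 + 2 = 5)
v(b, C) = -2/7 + b²/7 (v(b, C) = -2/7 + (b*b)/7 = -2/7 + b²/7)
G = -12
X(F, l) = (3 + F)/(-12 + l) (X(F, l) = (F + 3)/(l - 12) = (3 + F)/(-12 + l))
(X(4, v(q, L))*11)*(-29) = (((3 + 4)/(-12 + (-2/7 + (⅐)*5²)))*11)*(-29) = ((7/(-12 + (-2/7 + (⅐)*25)))*11)*(-29) = ((7/(-12 + (-2/7 + 25/7)))*11)*(-29) = ((7/(-12 + 23/7))*11)*(-29) = ((7/(-61/7))*11)*(-29) = (-7/61*7*11)*(-29) = -49/61*11*(-29) = -539/61*(-29) = 15631/61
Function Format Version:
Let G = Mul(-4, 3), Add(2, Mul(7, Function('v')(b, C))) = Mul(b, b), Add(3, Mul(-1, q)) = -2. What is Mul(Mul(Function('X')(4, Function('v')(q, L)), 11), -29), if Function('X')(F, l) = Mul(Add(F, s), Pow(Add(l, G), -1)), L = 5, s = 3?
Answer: Rational(15631, 61) ≈ 256.25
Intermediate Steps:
q = 5 (q = Add(3, Mul(-1, -2)) = Add(3, 2) = 5)
Function('v')(b, C) = Add(Rational(-2, 7), Mul(Rational(1, 7), Pow(b, 2))) (Function('v')(b, C) = Add(Rational(-2, 7), Mul(Rational(1, 7), Mul(b, b))) = Add(Rational(-2, 7), Mul(Rational(1, 7), Pow(b, 2))))
G = -12
Function('X')(F, l) = Mul(Pow(Add(-12, l), -1), Add(3, F)) (Function('X')(F, l) = Mul(Add(F, 3), Pow(Add(l, -12), -1)) = Mul(Add(3, F), Pow(Add(-12, l), -1)) = Mul(Pow(Add(-12, l), -1), Add(3, F)))
Mul(Mul(Function('X')(4, Function('v')(q, L)), 11), -29) = Mul(Mul(Mul(Pow(Add(-12, Add(Rational(-2, 7), Mul(Rational(1, 7), Pow(5, 2)))), -1), Add(3, 4)), 11), -29) = Mul(Mul(Mul(Pow(Add(-12, Add(Rational(-2, 7), Mul(Rational(1, 7), 25))), -1), 7), 11), -29) = Mul(Mul(Mul(Pow(Add(-12, Add(Rational(-2, 7), Rational(25, 7))), -1), 7), 11), -29) = Mul(Mul(Mul(Pow(Add(-12, Rational(23, 7)), -1), 7), 11), -29) = Mul(Mul(Mul(Pow(Rational(-61, 7), -1), 7), 11), -29) = Mul(Mul(Mul(Rational(-7, 61), 7), 11), -29) = Mul(Mul(Rational(-49, 61), 11), -29) = Mul(Rational(-539, 61), -29) = Rational(15631, 61)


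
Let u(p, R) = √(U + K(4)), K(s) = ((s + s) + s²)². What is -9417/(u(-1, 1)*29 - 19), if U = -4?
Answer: -178923/480691 - 546186*√143/480691 ≈ -13.960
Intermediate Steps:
K(s) = (s² + 2*s)² (K(s) = (2*s + s²)² = (s² + 2*s)²)
u(p, R) = 2*√143 (u(p, R) = √(-4 + 4²*(2 + 4)²) = √(-4 + 16*6²) = √(-4 + 16*36) = √(-4 + 576) = √572 = 2*√143)
-9417/(u(-1, 1)*29 - 19) = -9417/((2*√143)*29 - 19) = -9417/(58*√143 - 19) = -9417/(-19 + 58*√143)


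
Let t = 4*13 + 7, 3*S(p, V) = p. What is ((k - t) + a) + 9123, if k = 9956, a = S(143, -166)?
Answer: 57203/3 ≈ 19068.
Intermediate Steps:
S(p, V) = p/3
a = 143/3 (a = (⅓)*143 = 143/3 ≈ 47.667)
t = 59 (t = 52 + 7 = 59)
((k - t) + a) + 9123 = ((9956 - 1*59) + 143/3) + 9123 = ((9956 - 59) + 143/3) + 9123 = (9897 + 143/3) + 9123 = 29834/3 + 9123 = 57203/3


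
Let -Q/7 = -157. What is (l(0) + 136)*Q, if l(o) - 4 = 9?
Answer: 163751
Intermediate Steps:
l(o) = 13 (l(o) = 4 + 9 = 13)
Q = 1099 (Q = -7*(-157) = 1099)
(l(0) + 136)*Q = (13 + 136)*1099 = 149*1099 = 163751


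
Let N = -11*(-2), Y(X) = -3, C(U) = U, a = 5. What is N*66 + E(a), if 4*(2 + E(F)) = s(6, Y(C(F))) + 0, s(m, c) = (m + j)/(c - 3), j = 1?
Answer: 34793/24 ≈ 1449.7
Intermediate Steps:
s(m, c) = (1 + m)/(-3 + c) (s(m, c) = (m + 1)/(c - 3) = (1 + m)/(-3 + c))
N = 22
E(F) = -55/24 (E(F) = -2 + ((1 + 6)/(-3 - 3) + 0)/4 = -2 + (7/(-6) + 0)/4 = -2 + (-1/6*7 + 0)/4 = -2 + (-7/6 + 0)/4 = -2 + (1/4)*(-7/6) = -2 - 7/24 = -55/24)
N*66 + E(a) = 22*66 - 55/24 = 1452 - 55/24 = 34793/24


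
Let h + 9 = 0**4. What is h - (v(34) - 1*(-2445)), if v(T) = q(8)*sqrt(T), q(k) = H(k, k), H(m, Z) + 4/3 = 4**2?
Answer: -2454 - 44*sqrt(34)/3 ≈ -2539.5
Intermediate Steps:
H(m, Z) = 44/3 (H(m, Z) = -4/3 + 4**2 = -4/3 + 16 = 44/3)
q(k) = 44/3
v(T) = 44*sqrt(T)/3
h = -9 (h = -9 + 0**4 = -9 + 0 = -9)
h - (v(34) - 1*(-2445)) = -9 - (44*sqrt(34)/3 - 1*(-2445)) = -9 - (44*sqrt(34)/3 + 2445) = -9 - (2445 + 44*sqrt(34)/3) = -9 + (-2445 - 44*sqrt(34)/3) = -2454 - 44*sqrt(34)/3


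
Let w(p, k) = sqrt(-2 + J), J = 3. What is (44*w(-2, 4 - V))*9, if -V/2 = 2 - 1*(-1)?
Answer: 396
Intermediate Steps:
V = -6 (V = -2*(2 - 1*(-1)) = -2*(2 + 1) = -2*3 = -6)
w(p, k) = 1 (w(p, k) = sqrt(-2 + 3) = sqrt(1) = 1)
(44*w(-2, 4 - V))*9 = (44*1)*9 = 44*9 = 396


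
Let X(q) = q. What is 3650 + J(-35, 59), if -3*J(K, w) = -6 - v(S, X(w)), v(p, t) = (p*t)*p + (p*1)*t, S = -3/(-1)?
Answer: 3888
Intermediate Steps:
S = 3 (S = -3*(-1) = 3)
v(p, t) = p*t + t*p² (v(p, t) = t*p² + p*t = p*t + t*p²)
J(K, w) = 2 + 4*w (J(K, w) = -(-6 - 3*w*(1 + 3))/3 = -(-6 - 3*w*4)/3 = -(-6 - 12*w)/3 = 2 + 4*w)
3650 + J(-35, 59) = 3650 + (2 + 4*59) = 3650 + (2 + 236) = 3650 + 238 = 3888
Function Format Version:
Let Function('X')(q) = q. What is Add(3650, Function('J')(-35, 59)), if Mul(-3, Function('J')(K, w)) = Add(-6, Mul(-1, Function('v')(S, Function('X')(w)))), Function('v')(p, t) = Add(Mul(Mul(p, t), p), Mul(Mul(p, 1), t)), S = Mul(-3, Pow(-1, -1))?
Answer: 3888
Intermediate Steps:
S = 3 (S = Mul(-3, -1) = 3)
Function('v')(p, t) = Add(Mul(p, t), Mul(t, Pow(p, 2))) (Function('v')(p, t) = Add(Mul(t, Pow(p, 2)), Mul(p, t)) = Add(Mul(p, t), Mul(t, Pow(p, 2))))
Function('J')(K, w) = Add(2, Mul(4, w)) (Function('J')(K, w) = Mul(Rational(-1, 3), Add(-6, Mul(-1, Mul(3, w, Add(1, 3))))) = Mul(Rational(-1, 3), Add(-6, Mul(-1, Mul(3, w, 4)))) = Mul(Rational(-1, 3), Add(-6, Mul(-1, Mul(12, w)))) = Mul(Rational(-1, 3), Add(-6, Mul(-12, w))) = Add(2, Mul(4, w)))
Add(3650, Function('J')(-35, 59)) = Add(3650, Add(2, Mul(4, 59))) = Add(3650, Add(2, 236)) = Add(3650, 238) = 3888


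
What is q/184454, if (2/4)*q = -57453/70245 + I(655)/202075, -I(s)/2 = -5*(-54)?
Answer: -155303297/17455199742015 ≈ -8.8972e-6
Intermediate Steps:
I(s) = -540 (I(s) = -(-10)*(-54) = -2*270 = -540)
q = -310606594/189263445 (q = 2*(-57453/70245 - 540/202075) = 2*(-57453*1/70245 - 540*1/202075) = 2*(-19151/23415 - 108/40415) = 2*(-155303297/189263445) = -310606594/189263445 ≈ -1.6411)
q/184454 = -310606594/189263445/184454 = -310606594/189263445*1/184454 = -155303297/17455199742015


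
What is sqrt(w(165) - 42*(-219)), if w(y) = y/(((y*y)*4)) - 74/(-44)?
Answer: sqrt(8279715)/30 ≈ 95.915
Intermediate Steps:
w(y) = 37/22 + 1/(4*y) (w(y) = y/((y**2*4)) - 74*(-1/44) = y/((4*y**2)) + 37/22 = y*(1/(4*y**2)) + 37/22 = 1/(4*y) + 37/22 = 37/22 + 1/(4*y))
sqrt(w(165) - 42*(-219)) = sqrt((1/44)*(11 + 74*165)/165 - 42*(-219)) = sqrt((1/44)*(1/165)*(11 + 12210) + 9198) = sqrt((1/44)*(1/165)*12221 + 9198) = sqrt(101/60 + 9198) = sqrt(551981/60) = sqrt(8279715)/30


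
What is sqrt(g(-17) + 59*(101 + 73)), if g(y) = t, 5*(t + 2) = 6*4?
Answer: 4*sqrt(16045)/5 ≈ 101.34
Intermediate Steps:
t = 14/5 (t = -2 + (6*4)/5 = -2 + (1/5)*24 = -2 + 24/5 = 14/5 ≈ 2.8000)
g(y) = 14/5
sqrt(g(-17) + 59*(101 + 73)) = sqrt(14/5 + 59*(101 + 73)) = sqrt(14/5 + 59*174) = sqrt(14/5 + 10266) = sqrt(51344/5) = 4*sqrt(16045)/5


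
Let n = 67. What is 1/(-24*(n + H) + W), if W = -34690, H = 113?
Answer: -1/39010 ≈ -2.5634e-5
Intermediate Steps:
1/(-24*(n + H) + W) = 1/(-24*(67 + 113) - 34690) = 1/(-24*180 - 34690) = 1/(-4320 - 34690) = 1/(-39010) = -1/39010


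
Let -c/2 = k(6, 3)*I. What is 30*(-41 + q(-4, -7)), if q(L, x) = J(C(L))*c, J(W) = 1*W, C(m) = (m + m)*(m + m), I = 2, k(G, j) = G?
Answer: -47310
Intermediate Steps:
C(m) = 4*m² (C(m) = (2*m)*(2*m) = 4*m²)
J(W) = W
c = -24 (c = -12*2 = -2*12 = -24)
q(L, x) = -96*L² (q(L, x) = (4*L²)*(-24) = -96*L²)
30*(-41 + q(-4, -7)) = 30*(-41 - 96*(-4)²) = 30*(-41 - 96*16) = 30*(-41 - 1536) = 30*(-1577) = -47310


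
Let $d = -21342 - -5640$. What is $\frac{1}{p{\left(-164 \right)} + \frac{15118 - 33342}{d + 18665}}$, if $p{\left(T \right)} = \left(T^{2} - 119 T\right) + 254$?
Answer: $\frac{2963}{138253134} \approx 2.1432 \cdot 10^{-5}$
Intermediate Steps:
$d = -15702$ ($d = -21342 + 5640 = -15702$)
$p{\left(T \right)} = 254 + T^{2} - 119 T$
$\frac{1}{p{\left(-164 \right)} + \frac{15118 - 33342}{d + 18665}} = \frac{1}{\left(254 + \left(-164\right)^{2} - -19516\right) + \frac{15118 - 33342}{-15702 + 18665}} = \frac{1}{\left(254 + 26896 + 19516\right) - \frac{18224}{2963}} = \frac{1}{46666 - \frac{18224}{2963}} = \frac{1}{\frac{138253134}{2963}} = \frac{2963}{138253134}$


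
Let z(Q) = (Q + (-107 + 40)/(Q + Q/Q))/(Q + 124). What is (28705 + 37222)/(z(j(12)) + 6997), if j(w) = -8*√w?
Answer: 1722808972297300/182844858441381 + 10165415984*√3/60948286147127 ≈ 9.4225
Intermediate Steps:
z(Q) = (Q - 67/(1 + Q))/(124 + Q) (z(Q) = (Q - 67/(Q + 1))/(124 + Q) = (Q - 67/(1 + Q))/(124 + Q))
(28705 + 37222)/(z(j(12)) + 6997) = (28705 + 37222)/((-67 - 16*√3 + (-16*√3)²)/(124 + (-16*√3)² + 125*(-16*√3)) + 6997) = 65927/((-67 - 16*√3 + (-16*√3)²)/(124 + (-16*√3)² + 125*(-16*√3)) + 6997) = 65927/((-67 - 16*√3 + 768)/(124 + 768 - 2000*√3) + 6997) = 65927/((701 - 16*√3)/(892 - 2000*√3) + 6997) = 65927/(6997 + (701 - 16*√3)/(892 - 2000*√3))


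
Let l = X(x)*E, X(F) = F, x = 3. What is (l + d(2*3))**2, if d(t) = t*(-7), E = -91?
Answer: 99225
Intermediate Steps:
d(t) = -7*t
l = -273 (l = 3*(-91) = -273)
(l + d(2*3))**2 = (-273 - 14*3)**2 = (-273 - 7*6)**2 = (-273 - 42)**2 = (-315)**2 = 99225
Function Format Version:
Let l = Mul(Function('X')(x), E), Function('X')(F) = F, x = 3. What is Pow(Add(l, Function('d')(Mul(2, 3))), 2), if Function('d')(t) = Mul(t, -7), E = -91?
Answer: 99225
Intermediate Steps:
Function('d')(t) = Mul(-7, t)
l = -273 (l = Mul(3, -91) = -273)
Pow(Add(l, Function('d')(Mul(2, 3))), 2) = Pow(Add(-273, Mul(-7, Mul(2, 3))), 2) = Pow(Add(-273, Mul(-7, 6)), 2) = Pow(Add(-273, -42), 2) = Pow(-315, 2) = 99225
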